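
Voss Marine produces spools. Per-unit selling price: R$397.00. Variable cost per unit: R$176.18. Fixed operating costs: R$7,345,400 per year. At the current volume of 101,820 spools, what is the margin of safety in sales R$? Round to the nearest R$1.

R$27,216,654

Contribution margin per unit = R$397.00 − R$176.18 = R$220.82. Break-even units = R$7,345,400 ÷ R$220.82 = 33,264.20; break-even revenue = 33,264.20 × R$397.00 = R$13,205,886.24.
Actual sales revenue = 101,820 × R$397.00 = R$40,422,540.00.
Margin of safety = R$40,422,540.00 − R$13,205,886.24 = R$27,216,654.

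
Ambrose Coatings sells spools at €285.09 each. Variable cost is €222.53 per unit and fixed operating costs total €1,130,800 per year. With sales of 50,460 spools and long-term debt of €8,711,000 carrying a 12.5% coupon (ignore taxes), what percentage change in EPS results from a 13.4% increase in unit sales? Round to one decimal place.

Total contribution margin = 50,460 × €62.56 = €3,156,777.60.
Operating income = contribution − fixed costs = €3,156,777.60 − €1,130,800 = €2,025,977.60.
Interest = €1,088,875.00, so EBIT − I = €937,102.60.
Degree of combined leverage = contribution ÷ (EBIT − I) = €3,156,777.60 ÷ €937,102.60 = 3.3687.
EPS therefore changes by 3.3687 × (+13.4%) = +45.1%.

+45.1%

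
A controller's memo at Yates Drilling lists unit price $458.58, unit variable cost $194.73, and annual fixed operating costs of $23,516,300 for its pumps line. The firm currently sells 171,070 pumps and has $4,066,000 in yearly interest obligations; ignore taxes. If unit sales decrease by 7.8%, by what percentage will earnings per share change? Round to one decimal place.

Contribution at this volume is 171,070 × $263.85 = $45,136,819.50.
Subtracting fixed costs: EBIT = $45,136,819.50 − $23,516,300 = $21,620,519.50.
Interest = $4,066,000.00, so EBIT − I = $17,554,519.50.
Degree of combined leverage = contribution ÷ (EBIT − I) = $45,136,819.50 ÷ $17,554,519.50 = 2.5712.
EPS therefore changes by 2.5712 × (-7.8%) = -20.1%.

-20.1%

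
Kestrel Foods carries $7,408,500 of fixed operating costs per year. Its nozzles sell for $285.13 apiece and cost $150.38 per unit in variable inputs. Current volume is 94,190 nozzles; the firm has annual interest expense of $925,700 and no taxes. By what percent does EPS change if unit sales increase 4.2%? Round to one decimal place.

+12.2%

Total contribution margin = 94,190 × $134.75 = $12,692,102.50.
Subtracting fixed costs: EBIT = $12,692,102.50 − $7,408,500 = $5,283,602.50.
After interest of $925,700.00, pre-tax earnings = $4,357,902.50.
DCL = total CM / (EBIT − I) = $12,692,102.50 / $4,357,902.50 = 2.9124.
EPS therefore changes by 2.9124 × (+4.2%) = +12.2%.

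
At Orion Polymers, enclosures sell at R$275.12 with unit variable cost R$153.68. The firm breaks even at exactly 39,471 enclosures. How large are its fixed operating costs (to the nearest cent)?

Unit CM = price − variable cost = R$275.12 − R$153.68 = R$121.44.
Fixed costs = break-even units × CM = 39,471 × R$121.44 = R$4,793,358.24.

R$4,793,358.24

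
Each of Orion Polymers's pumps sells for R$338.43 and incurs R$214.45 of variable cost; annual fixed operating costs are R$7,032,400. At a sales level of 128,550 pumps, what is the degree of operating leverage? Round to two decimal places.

At 128,550 units, contribution = 128,550 × R$123.98 = R$15,937,629.00.
Subtracting fixed costs: EBIT = R$15,937,629.00 − R$7,032,400 = R$8,905,229.00.
Degree of operating leverage = R$15,937,629.00 / R$8,905,229.00 = 1.7897.

1.79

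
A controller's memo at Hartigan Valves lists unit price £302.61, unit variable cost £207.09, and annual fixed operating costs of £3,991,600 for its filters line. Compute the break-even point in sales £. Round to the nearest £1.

CM per unit = £302.61 − £207.09 = £95.52; CM ratio = £95.52 / £302.61 = 0.3157.
Break-even revenue = fixed costs × price ÷ CM = £3,991,600 × £302.61 ÷ £95.52 = £12,645,499.

£12,645,499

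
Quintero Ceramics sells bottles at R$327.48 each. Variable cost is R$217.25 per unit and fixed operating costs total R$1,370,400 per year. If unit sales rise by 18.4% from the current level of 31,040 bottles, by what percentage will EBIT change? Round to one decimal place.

At 31,040 units, contribution = 31,040 × R$110.23 = R$3,421,539.20.
Subtracting fixed costs: EBIT = R$3,421,539.20 − R$1,370,400 = R$2,051,139.20.
DOL = contribution ÷ EBIT = R$3,421,539.20 ÷ R$2,051,139.20 = 1.6681.
So EBIT moves 1.6681 × (+18.4%) = +30.7%.

+30.7%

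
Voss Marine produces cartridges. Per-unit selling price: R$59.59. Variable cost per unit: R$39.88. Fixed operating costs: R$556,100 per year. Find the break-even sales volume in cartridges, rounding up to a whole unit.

Contribution margin per unit = R$59.59 − R$39.88 = R$19.71.
Units to break even: R$556,100 ÷ R$19.71 = 28,214.10, rounded up to 28,215.

28,215 cartridges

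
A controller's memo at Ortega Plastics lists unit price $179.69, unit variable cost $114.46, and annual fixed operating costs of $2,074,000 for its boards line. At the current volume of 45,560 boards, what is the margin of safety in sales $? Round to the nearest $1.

$2,473,399

Contribution margin per unit = $179.69 − $114.46 = $65.23. Break-even units = $2,074,000 ÷ $65.23 = 31,795.19; break-even revenue = 31,795.19 × $179.69 = $5,713,277.02.
Actual sales revenue = 45,560 × $179.69 = $8,186,676.40.
Margin of safety = $8,186,676.40 − $5,713,277.02 = $2,473,399.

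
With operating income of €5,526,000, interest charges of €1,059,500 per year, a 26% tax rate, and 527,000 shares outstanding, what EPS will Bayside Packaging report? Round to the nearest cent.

€6.27

Interest = €1,059,500.00, so EBT = €5,526,000 − €1,059,500.00 = €4,466,500.00.
Net income = €4,466,500.00 × (1 − 0.26) = €3,305,210.00.
Per share: €3,305,210.00 / 527,000 shares = €6.27.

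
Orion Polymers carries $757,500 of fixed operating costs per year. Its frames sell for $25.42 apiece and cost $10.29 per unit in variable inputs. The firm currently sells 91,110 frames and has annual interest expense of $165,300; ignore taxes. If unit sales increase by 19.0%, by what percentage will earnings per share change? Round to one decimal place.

+57.5%

Total contribution margin = 91,110 × $15.13 = $1,378,494.30.
Subtracting fixed costs: EBIT = $1,378,494.30 − $757,500 = $620,994.30.
Interest = $165,300.00, so EBIT − I = $455,694.30.
Degree of combined leverage = contribution ÷ (EBIT − I) = $1,378,494.30 ÷ $455,694.30 = 3.0250.
%ΔEPS = DCL × %ΔSales = 3.0250 × +19.0% = +57.5%.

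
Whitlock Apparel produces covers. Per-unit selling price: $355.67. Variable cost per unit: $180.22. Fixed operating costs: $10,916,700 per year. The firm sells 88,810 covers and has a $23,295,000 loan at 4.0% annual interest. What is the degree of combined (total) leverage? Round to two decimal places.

4.17

At 88,810 units, contribution = 88,810 × $175.45 = $15,581,714.50.
Subtracting fixed costs: EBIT = $15,581,714.50 − $10,916,700 = $4,665,014.50. Interest = $931,800.00, so EBIT − I = $3,733,214.50.
DCL = contribution ÷ (EBIT − I) = $15,581,714.50 ÷ $3,733,214.50 = 4.1738.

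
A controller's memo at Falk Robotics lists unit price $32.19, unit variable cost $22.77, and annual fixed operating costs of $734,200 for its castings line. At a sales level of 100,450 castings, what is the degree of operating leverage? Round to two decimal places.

Contribution at this volume is 100,450 × $9.42 = $946,239.00.
Subtracting fixed costs: EBIT = $946,239.00 − $734,200 = $212,039.00.
DOL = contribution ÷ EBIT = $946,239.00 ÷ $212,039.00 = 4.4626.

4.46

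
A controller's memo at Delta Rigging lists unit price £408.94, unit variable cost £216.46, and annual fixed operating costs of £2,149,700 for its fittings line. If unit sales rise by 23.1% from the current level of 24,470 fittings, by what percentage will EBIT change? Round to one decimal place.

At 24,470 units, contribution = 24,470 × £192.48 = £4,709,985.60.
Subtracting fixed costs: EBIT = £4,709,985.60 − £2,149,700 = £2,560,285.60.
DOL = contribution ÷ EBIT = £4,709,985.60 ÷ £2,560,285.60 = 1.8396.
Operating income changes by 1.8396 × +23.1% = +42.5%.

+42.5%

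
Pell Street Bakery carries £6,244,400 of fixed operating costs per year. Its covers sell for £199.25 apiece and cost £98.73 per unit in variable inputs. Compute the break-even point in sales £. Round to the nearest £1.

Contribution margin per unit = £199.25 − £98.73 = £100.52, a CM ratio of £100.52 ÷ £199.25 = 0.5045.
Break-even sales = FC ÷ CM ratio = £6,244,400 × £199.25 / £100.52 = £12,377,603.

£12,377,603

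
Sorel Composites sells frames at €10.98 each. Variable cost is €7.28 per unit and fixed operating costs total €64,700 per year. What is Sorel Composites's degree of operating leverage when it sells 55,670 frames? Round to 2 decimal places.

1.46

Contribution at this volume is 55,670 × €3.70 = €205,979.00.
EBIT = €205,979.00 − €64,700 = €141,279.00.
Degree of operating leverage = €205,979.00 / €141,279.00 = 1.4580.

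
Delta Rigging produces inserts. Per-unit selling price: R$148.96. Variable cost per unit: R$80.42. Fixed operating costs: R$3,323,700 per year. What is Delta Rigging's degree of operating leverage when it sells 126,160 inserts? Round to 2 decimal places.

1.62

At 126,160 units, contribution = 126,160 × R$68.54 = R$8,647,006.40.
EBIT = R$8,647,006.40 − R$3,323,700 = R$5,323,306.40.
So DOL = total CM / EBIT = R$8,647,006.40 / R$5,323,306.40 = 1.6244.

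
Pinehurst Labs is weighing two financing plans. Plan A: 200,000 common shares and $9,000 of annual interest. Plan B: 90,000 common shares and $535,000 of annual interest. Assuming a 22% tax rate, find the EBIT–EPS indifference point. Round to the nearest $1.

Set EPS_A = EPS_B: (EBIT − $9,000)(1 − 0.22) ÷ 200,000 = (EBIT − $535,000)(1 − 0.22) ÷ 90,000.
Cancelling (1 − t) and cross-multiplying: 90,000·(EBIT − 9,000) = 200,000·(EBIT − 535,000).
Solving, EBIT = (535,000·200,000 − 9,000·90,000) / (200,000 − 90,000) = 106,190,000,000 / 110,000 = 965,363.64.

$965,364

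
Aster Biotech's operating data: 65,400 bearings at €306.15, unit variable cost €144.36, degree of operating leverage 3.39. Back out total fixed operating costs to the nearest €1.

€7,459,808

Contribution at this volume is 65,400 × €161.79 = €10,581,066.00.
Since DOL = CM ÷ EBIT, EBIT = €10,581,066.00 ÷ 3.39 = €3,121,258.41.
And FC = contribution − EBIT = €10,581,066.00 − €3,121,258.41 = €7,459,808.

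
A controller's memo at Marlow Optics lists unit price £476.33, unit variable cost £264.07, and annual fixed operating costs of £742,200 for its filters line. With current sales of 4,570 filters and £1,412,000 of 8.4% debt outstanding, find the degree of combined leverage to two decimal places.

Contribution at this volume is 4,570 × £212.26 = £970,028.20.
EBIT = £970,028.20 − £742,200 = £227,828.20. Interest = £118,608.00, so EBIT − I = £109,220.20.
Degree of total leverage = total CM / (EBIT − interest) = £970,028.20 / £109,220.20 = 8.8814.

8.88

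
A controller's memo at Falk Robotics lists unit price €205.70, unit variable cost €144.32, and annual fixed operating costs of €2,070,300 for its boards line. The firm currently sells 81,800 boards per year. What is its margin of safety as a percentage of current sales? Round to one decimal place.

58.8%

Unit CM = price − variable cost = €205.70 − €144.32 = €61.38. Break-even units = €2,070,300 ÷ €61.38 = 33,729.23; break-even revenue = 33,729.23 × €205.70 = €6,938,102.15.
Current sales = 81,800 × €205.70 = €16,826,260.00.
Margin of safety = (€16,826,260.00 − €6,938,102.15) ÷ €16,826,260.00 = 58.8%.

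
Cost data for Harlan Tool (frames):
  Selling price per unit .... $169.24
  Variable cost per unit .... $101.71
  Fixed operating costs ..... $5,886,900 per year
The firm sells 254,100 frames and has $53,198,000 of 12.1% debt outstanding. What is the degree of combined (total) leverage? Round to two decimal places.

3.55

Contribution at this volume is 254,100 × $67.53 = $17,159,373.00.
EBIT = $17,159,373.00 − $5,886,900 = $11,272,473.00. Interest = $6,436,958.00.
DOL = $17,159,373.00 ÷ $11,272,473.00 = 1.5222; DFL = $11,272,473.00 ÷ $4,835,515.00 = 2.3312.
Combined leverage = 1.5222 × 2.3312 = 3.5486.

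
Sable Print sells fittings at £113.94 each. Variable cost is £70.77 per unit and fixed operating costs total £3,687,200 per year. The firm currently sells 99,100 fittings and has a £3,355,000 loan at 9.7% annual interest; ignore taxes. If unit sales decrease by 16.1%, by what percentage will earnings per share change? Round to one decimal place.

-259.4%

Contribution at this volume is 99,100 × £43.17 = £4,278,147.00.
Operating income = contribution − fixed costs = £4,278,147.00 − £3,687,200 = £590,947.00.
After interest of £325,435.00, pre-tax earnings = £265,512.00.
DCL = total CM / (EBIT − I) = £4,278,147.00 / £265,512.00 = 16.1128.
%ΔEPS = DCL × %ΔSales = 16.1128 × -16.1% = -259.4%.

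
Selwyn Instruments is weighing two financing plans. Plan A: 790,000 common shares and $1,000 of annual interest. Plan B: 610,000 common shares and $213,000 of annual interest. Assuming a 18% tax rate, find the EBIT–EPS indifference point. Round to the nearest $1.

$931,444

At indifference, (EBIT − 1,000)(1 − t)/790,000 = (EBIT − 213,000)(1 − t)/610,000.
Cancelling (1 − t) and cross-multiplying: 610,000·(EBIT − 1,000) = 790,000·(EBIT − 213,000).
Solving, EBIT = (213,000·790,000 − 1,000·610,000) / (790,000 − 610,000) = 167,660,000,000 / 180,000 = 931,444.44.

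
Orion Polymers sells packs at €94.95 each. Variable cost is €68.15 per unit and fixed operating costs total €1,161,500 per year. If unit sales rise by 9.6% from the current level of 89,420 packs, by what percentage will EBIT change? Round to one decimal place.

+18.6%

Contribution at this volume is 89,420 × €26.80 = €2,396,456.00.
Operating income = contribution − fixed costs = €2,396,456.00 − €1,161,500 = €1,234,956.00.
So DOL = total CM / EBIT = €2,396,456.00 / €1,234,956.00 = 1.9405.
%ΔEBIT = DOL × %ΔSales = 1.9405 × +9.6% = +18.6%.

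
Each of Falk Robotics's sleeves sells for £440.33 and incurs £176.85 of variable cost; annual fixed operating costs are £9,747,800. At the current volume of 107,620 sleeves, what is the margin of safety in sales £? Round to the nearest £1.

Each unit contributes £440.33 − £176.85 = £263.48. Break-even units = £9,747,800 ÷ £263.48 = 36,996.36; break-even revenue = 36,996.36 × £440.33 = £16,290,605.64.
Current sales = 107,620 × £440.33 = £47,388,314.60.
Margin of safety = £47,388,314.60 − £16,290,605.64 = £31,097,709.

£31,097,709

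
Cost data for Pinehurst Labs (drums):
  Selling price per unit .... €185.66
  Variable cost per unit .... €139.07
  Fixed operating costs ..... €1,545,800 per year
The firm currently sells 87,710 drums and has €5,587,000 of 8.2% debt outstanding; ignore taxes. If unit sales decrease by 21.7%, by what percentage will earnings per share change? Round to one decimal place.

Total contribution margin = 87,710 × €46.59 = €4,086,408.90.
Subtracting fixed costs: EBIT = €4,086,408.90 − €1,545,800 = €2,540,608.90.
Interest = €458,134.00, so EBIT − I = €2,082,474.90.
Degree of combined leverage = contribution ÷ (EBIT − I) = €4,086,408.90 ÷ €2,082,474.90 = 1.9623.
%ΔEPS = DCL × %ΔSales = 1.9623 × -21.7% = -42.6%.

-42.6%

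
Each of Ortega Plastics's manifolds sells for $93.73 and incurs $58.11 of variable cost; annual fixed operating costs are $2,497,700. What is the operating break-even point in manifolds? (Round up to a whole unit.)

70,121 manifolds

Each unit contributes $93.73 − $58.11 = $35.62.
Units to break even: $2,497,700 ÷ $35.62 = 70,120.72, rounded up to 70,121.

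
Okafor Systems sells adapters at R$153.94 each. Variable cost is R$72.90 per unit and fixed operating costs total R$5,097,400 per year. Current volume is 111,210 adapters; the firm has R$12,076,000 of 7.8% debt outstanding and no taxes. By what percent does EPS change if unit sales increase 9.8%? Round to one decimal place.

Total contribution margin = 111,210 × R$81.04 = R$9,012,458.40.
Subtracting fixed costs: EBIT = R$9,012,458.40 − R$5,097,400 = R$3,915,058.40.
After interest of R$941,928.00, pre-tax earnings = R$2,973,130.40.
Degree of combined leverage = contribution ÷ (EBIT − I) = R$9,012,458.40 ÷ R$2,973,130.40 = 3.0313.
EPS therefore changes by 3.0313 × (+9.8%) = +29.7%.

+29.7%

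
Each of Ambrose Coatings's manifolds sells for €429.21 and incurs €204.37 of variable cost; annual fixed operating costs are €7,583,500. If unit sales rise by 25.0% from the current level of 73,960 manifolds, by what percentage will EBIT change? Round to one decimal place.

+46.0%

At 73,960 units, contribution = 73,960 × €224.84 = €16,629,166.40.
EBIT = €16,629,166.40 − €7,583,500 = €9,045,666.40.
So DOL = total CM / EBIT = €16,629,166.40 / €9,045,666.40 = 1.8384.
Operating income changes by 1.8384 × +25.0% = +46.0%.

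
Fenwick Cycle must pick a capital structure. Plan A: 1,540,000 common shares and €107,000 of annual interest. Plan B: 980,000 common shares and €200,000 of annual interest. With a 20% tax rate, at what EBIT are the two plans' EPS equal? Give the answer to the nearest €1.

€362,750

At indifference, (EBIT − 107,000)(1 − t)/1,540,000 = (EBIT − 200,000)(1 − t)/980,000.
Cancelling (1 − t) and cross-multiplying: 980,000·(EBIT − 107,000) = 1,540,000·(EBIT − 200,000).
Solving, EBIT = (200,000·1,540,000 − 107,000·980,000) / (1,540,000 − 980,000) = 203,140,000,000 / 560,000 = 362,750.00.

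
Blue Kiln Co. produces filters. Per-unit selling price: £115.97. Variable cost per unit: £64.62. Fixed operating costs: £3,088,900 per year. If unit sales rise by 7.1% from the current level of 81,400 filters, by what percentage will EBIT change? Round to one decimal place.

+27.2%

Total contribution margin = 81,400 × £51.35 = £4,179,890.00.
Subtracting fixed costs: EBIT = £4,179,890.00 − £3,088,900 = £1,090,990.00.
So DOL = total CM / EBIT = £4,179,890.00 / £1,090,990.00 = 3.8313.
%ΔEBIT = DOL × %ΔSales = 3.8313 × +7.1% = +27.2%.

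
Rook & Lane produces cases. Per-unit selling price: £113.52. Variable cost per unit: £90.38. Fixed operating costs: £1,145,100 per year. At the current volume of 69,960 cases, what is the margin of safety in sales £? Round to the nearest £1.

£2,324,238

Unit CM = price − variable cost = £113.52 − £90.38 = £23.14. Break-even units = £1,145,100 ÷ £23.14 = 49,485.74; break-even revenue = 49,485.74 × £113.52 = £5,617,621.09.
Actual sales revenue = 69,960 × £113.52 = £7,941,859.20.
Margin of safety = £7,941,859.20 − £5,617,621.09 = £2,324,238.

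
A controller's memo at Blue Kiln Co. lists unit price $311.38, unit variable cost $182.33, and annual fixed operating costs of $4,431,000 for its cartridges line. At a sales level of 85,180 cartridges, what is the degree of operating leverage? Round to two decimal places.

1.68

At 85,180 units, contribution = 85,180 × $129.05 = $10,992,479.00.
Operating income = contribution − fixed costs = $10,992,479.00 − $4,431,000 = $6,561,479.00.
DOL = contribution ÷ EBIT = $10,992,479.00 ÷ $6,561,479.00 = 1.6753.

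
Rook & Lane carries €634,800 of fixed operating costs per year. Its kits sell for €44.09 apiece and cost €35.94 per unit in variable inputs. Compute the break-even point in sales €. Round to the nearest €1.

CM per unit = €44.09 − €35.94 = €8.15; CM ratio = €8.15 / €44.09 = 0.1848.
Break-even revenue = fixed costs × price ÷ CM = €634,800 × €44.09 ÷ €8.15 = €3,434,151.

€3,434,151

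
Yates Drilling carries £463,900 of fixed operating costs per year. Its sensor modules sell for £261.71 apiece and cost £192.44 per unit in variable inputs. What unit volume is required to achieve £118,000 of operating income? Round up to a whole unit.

Unit CM = price − variable cost = £261.71 − £192.44 = £69.27.
Need Q such that Q × £69.27 − £463,900 = £118,000, i.e. Q = £581,900 / £69.27 = 8,400.46 → 8,401.

8,401 sensor modules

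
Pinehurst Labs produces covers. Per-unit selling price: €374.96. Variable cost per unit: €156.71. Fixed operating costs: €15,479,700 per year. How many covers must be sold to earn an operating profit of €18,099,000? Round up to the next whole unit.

Unit CM = price − variable cost = €374.96 − €156.71 = €218.25.
Need Q such that Q × €218.25 − €15,479,700 = €18,099,000, i.e. Q = €33,578,700 / €218.25 = 153,854.30 → 153,855.

153,855 covers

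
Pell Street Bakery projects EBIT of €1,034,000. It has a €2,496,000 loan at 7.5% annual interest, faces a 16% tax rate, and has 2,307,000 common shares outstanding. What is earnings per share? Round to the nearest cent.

€0.31

Interest = €187,200.00, so EBT = €1,034,000 − €187,200.00 = €846,800.00.
After tax at 16%: net income = €846,800.00 × 0.84 = €711,312.00.
EPS = €711,312.00 ÷ 2,307,000 = €0.31.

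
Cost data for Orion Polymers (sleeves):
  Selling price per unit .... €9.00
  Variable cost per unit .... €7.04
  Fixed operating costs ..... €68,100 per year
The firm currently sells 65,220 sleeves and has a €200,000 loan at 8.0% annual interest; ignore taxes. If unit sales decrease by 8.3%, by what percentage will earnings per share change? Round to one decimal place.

Contribution at this volume is 65,220 × €1.96 = €127,831.20.
EBIT = €127,831.20 − €68,100 = €59,731.20.
After interest of €16,000.00, pre-tax earnings = €43,731.20.
Degree of combined leverage = contribution ÷ (EBIT − I) = €127,831.20 ÷ €43,731.20 = 2.9231.
%ΔEPS = DCL × %ΔSales = 2.9231 × -8.3% = -24.3%.

-24.3%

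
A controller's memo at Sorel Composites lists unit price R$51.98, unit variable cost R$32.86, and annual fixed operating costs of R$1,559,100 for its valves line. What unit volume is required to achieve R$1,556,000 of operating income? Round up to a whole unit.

Contribution margin per unit = R$51.98 − R$32.86 = R$19.12.
Required volume = (fixed costs + target profit) ÷ CM = (R$1,559,100 + R$1,556,000) ÷ R$19.12 = 162,923.64, so 162,924 valves.

162,924 valves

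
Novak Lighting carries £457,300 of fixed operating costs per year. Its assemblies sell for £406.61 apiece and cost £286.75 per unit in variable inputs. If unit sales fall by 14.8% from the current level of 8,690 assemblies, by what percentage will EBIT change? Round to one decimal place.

Total contribution margin = 8,690 × £119.86 = £1,041,583.40.
EBIT = £1,041,583.40 − £457,300 = £584,283.40.
DOL = contribution ÷ EBIT = £1,041,583.40 ÷ £584,283.40 = 1.7827.
%ΔEBIT = DOL × %ΔSales = 1.7827 × -14.8% = -26.4%.

-26.4%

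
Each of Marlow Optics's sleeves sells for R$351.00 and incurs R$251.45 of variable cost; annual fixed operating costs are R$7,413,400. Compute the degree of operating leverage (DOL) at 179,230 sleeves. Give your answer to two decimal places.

1.71

Total contribution margin = 179,230 × R$99.55 = R$17,842,346.50.
Operating income = contribution − fixed costs = R$17,842,346.50 − R$7,413,400 = R$10,428,946.50.
Degree of operating leverage = R$17,842,346.50 / R$10,428,946.50 = 1.7108.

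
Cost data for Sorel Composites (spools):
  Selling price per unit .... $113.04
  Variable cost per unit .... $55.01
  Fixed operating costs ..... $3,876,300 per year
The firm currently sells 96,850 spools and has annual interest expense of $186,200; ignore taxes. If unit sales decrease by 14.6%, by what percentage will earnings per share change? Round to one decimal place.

-52.7%

Total contribution margin = 96,850 × $58.03 = $5,620,205.50.
Operating income = contribution − fixed costs = $5,620,205.50 − $3,876,300 = $1,743,905.50.
After interest of $186,200.00, pre-tax earnings = $1,557,705.50.
DCL = total CM / (EBIT − I) = $5,620,205.50 / $1,557,705.50 = 3.6080.
%ΔEPS = DCL × %ΔSales = 3.6080 × -14.6% = -52.7%.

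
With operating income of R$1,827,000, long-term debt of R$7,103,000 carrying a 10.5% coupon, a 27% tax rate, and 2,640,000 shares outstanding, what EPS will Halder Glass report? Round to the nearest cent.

Interest = R$745,815.00, so EBT = R$1,827,000 − R$745,815.00 = R$1,081,185.00.
After tax at 27%: net income = R$1,081,185.00 × 0.73 = R$789,265.05.
Per share: R$789,265.05 / 2,640,000 shares = R$0.30.

R$0.30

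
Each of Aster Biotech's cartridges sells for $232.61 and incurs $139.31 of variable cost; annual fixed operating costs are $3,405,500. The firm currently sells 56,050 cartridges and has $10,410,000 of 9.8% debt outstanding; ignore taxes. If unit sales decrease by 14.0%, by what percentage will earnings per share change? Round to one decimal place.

-91.1%

At 56,050 units, contribution = 56,050 × $93.30 = $5,229,465.00.
EBIT = $5,229,465.00 − $3,405,500 = $1,823,965.00.
After interest of $1,020,180.00, pre-tax earnings = $803,785.00.
Degree of combined leverage = contribution ÷ (EBIT − I) = $5,229,465.00 ÷ $803,785.00 = 6.5060.
%ΔEPS = DCL × %ΔSales = 6.5060 × -14.0% = -91.1%.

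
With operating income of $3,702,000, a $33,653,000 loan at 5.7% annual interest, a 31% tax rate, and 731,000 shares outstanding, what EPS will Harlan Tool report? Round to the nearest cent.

$1.68

Pre-tax income = $3,702,000 − $1,918,221.00 = $1,783,779.00.
Net income = $1,783,779.00 × (1 − 0.31) = $1,230,807.51.
EPS = $1,230,807.51 ÷ 731,000 = $1.68.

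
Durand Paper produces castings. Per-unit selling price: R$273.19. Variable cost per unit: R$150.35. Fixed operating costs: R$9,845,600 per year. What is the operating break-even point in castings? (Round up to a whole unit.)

Each unit contributes R$273.19 − R$150.35 = R$122.84.
Units to break even: R$9,845,600 ÷ R$122.84 = 80,149.79, rounded up to 80,150.

80,150 castings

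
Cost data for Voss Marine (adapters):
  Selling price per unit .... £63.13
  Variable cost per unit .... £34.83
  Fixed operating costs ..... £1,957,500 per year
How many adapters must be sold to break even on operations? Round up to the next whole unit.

Contribution margin per unit = £63.13 − £34.83 = £28.30.
Break-even volume = fixed costs ÷ CM per unit = £1,957,500 ÷ £28.30 = 69,169.61, so 69,170 adapters.

69,170 adapters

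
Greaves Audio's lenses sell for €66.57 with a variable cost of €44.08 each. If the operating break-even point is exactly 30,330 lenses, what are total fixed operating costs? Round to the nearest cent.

Each unit contributes €66.57 − €44.08 = €22.49.
Fixed costs = break-even units × CM = 30,330 × €22.49 = €682,121.70.

€682,121.70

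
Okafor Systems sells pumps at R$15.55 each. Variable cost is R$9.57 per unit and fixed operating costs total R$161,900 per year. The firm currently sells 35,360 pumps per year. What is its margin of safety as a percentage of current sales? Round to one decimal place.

23.4%

Contribution margin per unit = R$15.55 − R$9.57 = R$5.98. Break-even units = R$161,900 ÷ R$5.98 = 27,073.58; break-even revenue = 27,073.58 × R$15.55 = R$420,994.15.
Actual sales revenue = 35,360 × R$15.55 = R$549,848.00.
Margin of safety = (R$549,848.00 − R$420,994.15) ÷ R$549,848.00 = 23.4%.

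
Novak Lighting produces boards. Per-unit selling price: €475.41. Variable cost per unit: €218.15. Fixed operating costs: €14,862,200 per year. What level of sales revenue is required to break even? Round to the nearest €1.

CM per unit = €475.41 − €218.15 = €257.26; CM ratio = €257.26 / €475.41 = 0.5411.
Break-even revenue = fixed costs × price ÷ CM = €14,862,200 × €475.41 ÷ €257.26 = €27,464,971.

€27,464,971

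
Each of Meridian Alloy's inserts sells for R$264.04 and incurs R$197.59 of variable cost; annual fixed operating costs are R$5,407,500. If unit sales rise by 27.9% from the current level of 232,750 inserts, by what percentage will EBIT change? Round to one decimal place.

+42.9%

Contribution at this volume is 232,750 × R$66.45 = R$15,466,237.50.
EBIT = R$15,466,237.50 − R$5,407,500 = R$10,058,737.50.
Degree of operating leverage = R$15,466,237.50 / R$10,058,737.50 = 1.5376.
%ΔEBIT = DOL × %ΔSales = 1.5376 × +27.9% = +42.9%.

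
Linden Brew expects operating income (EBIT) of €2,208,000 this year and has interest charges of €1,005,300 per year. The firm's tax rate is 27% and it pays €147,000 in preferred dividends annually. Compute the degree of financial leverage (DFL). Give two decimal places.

2.21

Interest = €1,005,300.00.
Pre-tax preferred-dividend burden = €147,000 ÷ (1 − 0.27) = €201,369.86.
DFL = EBIT ÷ [EBIT − I − D_p/(1−t)] = €2,208,000 ÷ [€2,208,000 − €1,005,300.00 − €201,369.86] = €2,208,000 ÷ €1,001,330.14 = 2.2051.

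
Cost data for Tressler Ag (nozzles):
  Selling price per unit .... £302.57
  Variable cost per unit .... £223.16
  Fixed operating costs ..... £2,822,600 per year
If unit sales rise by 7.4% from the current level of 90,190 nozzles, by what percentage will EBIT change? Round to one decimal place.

Contribution at this volume is 90,190 × £79.41 = £7,161,987.90.
Subtracting fixed costs: EBIT = £7,161,987.90 − £2,822,600 = £4,339,387.90.
So DOL = total CM / EBIT = £7,161,987.90 / £4,339,387.90 = 1.6505.
So EBIT moves 1.6505 × (+7.4%) = +12.2%.

+12.2%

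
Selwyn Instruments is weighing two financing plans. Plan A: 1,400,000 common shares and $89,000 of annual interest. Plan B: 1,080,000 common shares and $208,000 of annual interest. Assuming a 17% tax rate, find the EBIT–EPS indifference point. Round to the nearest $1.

Set EPS_A = EPS_B: (EBIT − $89,000)(1 − 0.17) ÷ 1,400,000 = (EBIT − $208,000)(1 − 0.17) ÷ 1,080,000.
Cancelling (1 − t) and cross-multiplying: 1,080,000·(EBIT − 89,000) = 1,400,000·(EBIT − 208,000).
Solving, EBIT = (208,000·1,400,000 − 89,000·1,080,000) / (1,400,000 − 1,080,000) = 195,080,000,000 / 320,000 = 609,625.00.

$609,625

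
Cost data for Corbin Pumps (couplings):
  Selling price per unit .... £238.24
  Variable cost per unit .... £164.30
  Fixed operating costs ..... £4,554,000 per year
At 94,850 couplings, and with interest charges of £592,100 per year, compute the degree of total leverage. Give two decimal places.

Total contribution margin = 94,850 × £73.94 = £7,013,209.00.
Operating income = contribution − fixed costs = £7,013,209.00 − £4,554,000 = £2,459,209.00. Interest = £592,100.00, so EBIT − I = £1,867,109.00.
Degree of total leverage = total CM / (EBIT − interest) = £7,013,209.00 / £1,867,109.00 = 3.7562.

3.76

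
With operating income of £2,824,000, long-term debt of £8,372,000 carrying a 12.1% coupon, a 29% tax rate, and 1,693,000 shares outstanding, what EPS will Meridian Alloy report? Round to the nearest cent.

Pre-tax income = £2,824,000 − £1,013,012.00 = £1,810,988.00.
Net income = £1,810,988.00 × (1 − 0.29) = £1,285,801.48.
Per share: £1,285,801.48 / 1,693,000 shares = £0.76.

£0.76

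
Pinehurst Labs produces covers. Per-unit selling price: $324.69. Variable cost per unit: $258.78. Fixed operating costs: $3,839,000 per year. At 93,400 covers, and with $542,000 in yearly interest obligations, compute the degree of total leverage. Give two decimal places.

Total contribution margin = 93,400 × $65.91 = $6,155,994.00.
Subtracting fixed costs: EBIT = $6,155,994.00 − $3,839,000 = $2,316,994.00. Interest = $542,000.00, so EBIT − I = $1,774,994.00.
DCL = contribution ÷ (EBIT − I) = $6,155,994.00 ÷ $1,774,994.00 = 3.4682.

3.47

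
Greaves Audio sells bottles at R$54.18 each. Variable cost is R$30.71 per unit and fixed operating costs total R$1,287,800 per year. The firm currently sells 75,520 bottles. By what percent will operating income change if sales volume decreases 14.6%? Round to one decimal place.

Contribution at this volume is 75,520 × R$23.47 = R$1,772,454.40.
Operating income = contribution − fixed costs = R$1,772,454.40 − R$1,287,800 = R$484,654.40.
So DOL = total CM / EBIT = R$1,772,454.40 / R$484,654.40 = 3.6572.
%ΔEBIT = DOL × %ΔSales = 3.6572 × -14.6% = -53.4%.

-53.4%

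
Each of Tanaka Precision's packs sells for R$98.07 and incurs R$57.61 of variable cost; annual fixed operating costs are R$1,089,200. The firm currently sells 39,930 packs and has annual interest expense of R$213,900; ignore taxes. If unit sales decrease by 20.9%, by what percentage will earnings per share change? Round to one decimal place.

At 39,930 units, contribution = 39,930 × R$40.46 = R$1,615,567.80.
Operating income = contribution − fixed costs = R$1,615,567.80 − R$1,089,200 = R$526,367.80.
After interest of R$213,900.00, pre-tax earnings = R$312,467.80.
Degree of combined leverage = contribution ÷ (EBIT − I) = R$1,615,567.80 ÷ R$312,467.80 = 5.1703.
%ΔEPS = DCL × %ΔSales = 5.1703 × -20.9% = -108.1%.

-108.1%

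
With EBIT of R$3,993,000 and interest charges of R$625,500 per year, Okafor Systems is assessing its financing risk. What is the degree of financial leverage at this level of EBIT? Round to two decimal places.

1.19

Annual interest charges come to R$625,500.00.
DFL = EBIT ÷ (EBIT − I) = R$3,993,000 ÷ (R$3,993,000 − R$625,500.00) = R$3,993,000 ÷ R$3,367,500.00 = 1.1857.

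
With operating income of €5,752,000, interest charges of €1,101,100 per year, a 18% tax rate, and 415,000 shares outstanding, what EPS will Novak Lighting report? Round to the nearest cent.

€9.19

Interest = €1,101,100.00, so EBT = €5,752,000 − €1,101,100.00 = €4,650,900.00.
Net income = €4,650,900.00 × (1 − 0.18) = €3,813,738.00.
Per share: €3,813,738.00 / 415,000 shares = €9.19.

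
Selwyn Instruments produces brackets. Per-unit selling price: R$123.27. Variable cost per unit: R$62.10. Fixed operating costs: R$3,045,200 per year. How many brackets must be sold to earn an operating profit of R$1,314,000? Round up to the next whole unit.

71,264 brackets

Unit CM = price − variable cost = R$123.27 − R$62.10 = R$61.17.
Need Q such that Q × R$61.17 − R$3,045,200 = R$1,314,000, i.e. Q = R$4,359,200 / R$61.17 = 71,263.69 → 71,264.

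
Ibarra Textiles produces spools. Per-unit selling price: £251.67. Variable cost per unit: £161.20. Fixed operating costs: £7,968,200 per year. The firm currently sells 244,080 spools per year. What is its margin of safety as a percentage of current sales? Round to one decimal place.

63.9%

Each unit contributes £251.67 − £161.20 = £90.47. Break-even units = £7,968,200 ÷ £90.47 = 88,075.61; break-even revenue = 88,075.61 × £251.67 = £22,165,987.55.
Actual sales revenue = 244,080 × £251.67 = £61,427,613.60.
Margin of safety = (£61,427,613.60 − £22,165,987.55) ÷ £61,427,613.60 = 63.9%.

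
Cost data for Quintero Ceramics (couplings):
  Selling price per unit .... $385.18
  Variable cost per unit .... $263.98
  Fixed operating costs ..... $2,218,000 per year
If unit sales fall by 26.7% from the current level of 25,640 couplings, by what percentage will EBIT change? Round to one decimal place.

Contribution at this volume is 25,640 × $121.20 = $3,107,568.00.
Operating income = contribution − fixed costs = $3,107,568.00 − $2,218,000 = $889,568.00.
DOL = contribution ÷ EBIT = $3,107,568.00 ÷ $889,568.00 = 3.4933.
So EBIT moves 3.4933 × (-26.7%) = -93.3%.

-93.3%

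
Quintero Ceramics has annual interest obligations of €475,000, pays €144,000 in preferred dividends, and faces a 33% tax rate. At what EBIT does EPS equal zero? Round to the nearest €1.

Preferred dividends are paid after tax, so their pre-tax equivalent is €144,000 ÷ (1 − 0.33) = €214,925.37.
EPS = 0 when EBIT covers interest plus the pre-tax preferred burden: €475,000 + €214,925.37 = €689,925.37.

€689,925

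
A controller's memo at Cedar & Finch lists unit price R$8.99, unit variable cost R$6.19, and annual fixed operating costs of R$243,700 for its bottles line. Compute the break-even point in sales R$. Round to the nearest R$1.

R$782,451

CM per unit = R$8.99 − R$6.19 = R$2.80; CM ratio = R$2.80 / R$8.99 = 0.3115.
Break-even sales = FC ÷ CM ratio = R$243,700 × R$8.99 / R$2.80 = R$782,451.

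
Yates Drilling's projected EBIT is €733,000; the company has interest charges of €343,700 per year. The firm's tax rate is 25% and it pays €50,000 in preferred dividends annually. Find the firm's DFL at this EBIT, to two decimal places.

2.27

Annual interest charges come to €343,700.00.
Preferred dividends grossed up pre-tax: €50,000 / (1 − 0.25) = €66,666.67.
DFL = EBIT ÷ [EBIT − I − D_p/(1−t)] = €733,000 ÷ [€733,000 − €343,700.00 − €66,666.67] = €733,000 ÷ €322,633.33 = 2.2719.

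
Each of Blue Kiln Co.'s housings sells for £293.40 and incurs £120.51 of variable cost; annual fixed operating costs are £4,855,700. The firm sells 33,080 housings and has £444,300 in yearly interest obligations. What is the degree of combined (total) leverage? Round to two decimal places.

Contribution at this volume is 33,080 × £172.89 = £5,719,201.20.
EBIT = £5,719,201.20 − £4,855,700 = £863,501.20. Interest = £444,300.00, so EBIT − I = £419,201.20.
Degree of total leverage = total CM / (EBIT − interest) = £5,719,201.20 / £419,201.20 = 13.6431.

13.64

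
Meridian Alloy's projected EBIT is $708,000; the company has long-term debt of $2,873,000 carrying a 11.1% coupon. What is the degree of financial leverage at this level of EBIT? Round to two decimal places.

1.82

Interest = $318,903.00.
DFL = EBIT ÷ (EBIT − I) = $708,000 ÷ ($708,000 − $318,903.00) = $708,000 ÷ $389,097.00 = 1.8196.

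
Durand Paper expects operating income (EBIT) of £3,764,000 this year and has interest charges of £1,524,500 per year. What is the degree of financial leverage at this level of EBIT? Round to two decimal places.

1.68

Annual interest charges come to £1,524,500.00.
Degree of financial leverage = EBIT / (EBIT − interest) = £3,764,000 / £2,239,500.00 = 1.6807.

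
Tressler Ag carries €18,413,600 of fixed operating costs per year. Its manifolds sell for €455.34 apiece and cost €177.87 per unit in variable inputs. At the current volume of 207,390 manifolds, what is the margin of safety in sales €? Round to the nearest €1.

Contribution margin per unit = €455.34 − €177.87 = €277.47. Break-even units = €18,413,600 ÷ €277.47 = 66,362.49; break-even revenue = 66,362.49 × €455.34 = €30,217,496.03.
Actual sales revenue = 207,390 × €455.34 = €94,432,962.60.
Margin of safety = €94,432,962.60 − €30,217,496.03 = €64,215,467.

€64,215,467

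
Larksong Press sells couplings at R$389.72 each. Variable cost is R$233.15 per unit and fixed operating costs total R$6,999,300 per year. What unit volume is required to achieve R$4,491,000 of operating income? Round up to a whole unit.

Unit CM = price − variable cost = R$389.72 − R$233.15 = R$156.57.
Need Q such that Q × R$156.57 − R$6,999,300 = R$4,491,000, i.e. Q = R$11,490,300 / R$156.57 = 73,387.62 → 73,388.

73,388 couplings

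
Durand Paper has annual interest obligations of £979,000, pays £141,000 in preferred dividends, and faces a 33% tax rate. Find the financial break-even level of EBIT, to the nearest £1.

£1,189,448

Grossing the preferred dividend up to pre-tax terms: £141,000 / (1 − 0.33) = £210,447.76.
EPS = 0 when EBIT covers interest plus the pre-tax preferred burden: £979,000 + £210,447.76 = £1,189,447.76.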